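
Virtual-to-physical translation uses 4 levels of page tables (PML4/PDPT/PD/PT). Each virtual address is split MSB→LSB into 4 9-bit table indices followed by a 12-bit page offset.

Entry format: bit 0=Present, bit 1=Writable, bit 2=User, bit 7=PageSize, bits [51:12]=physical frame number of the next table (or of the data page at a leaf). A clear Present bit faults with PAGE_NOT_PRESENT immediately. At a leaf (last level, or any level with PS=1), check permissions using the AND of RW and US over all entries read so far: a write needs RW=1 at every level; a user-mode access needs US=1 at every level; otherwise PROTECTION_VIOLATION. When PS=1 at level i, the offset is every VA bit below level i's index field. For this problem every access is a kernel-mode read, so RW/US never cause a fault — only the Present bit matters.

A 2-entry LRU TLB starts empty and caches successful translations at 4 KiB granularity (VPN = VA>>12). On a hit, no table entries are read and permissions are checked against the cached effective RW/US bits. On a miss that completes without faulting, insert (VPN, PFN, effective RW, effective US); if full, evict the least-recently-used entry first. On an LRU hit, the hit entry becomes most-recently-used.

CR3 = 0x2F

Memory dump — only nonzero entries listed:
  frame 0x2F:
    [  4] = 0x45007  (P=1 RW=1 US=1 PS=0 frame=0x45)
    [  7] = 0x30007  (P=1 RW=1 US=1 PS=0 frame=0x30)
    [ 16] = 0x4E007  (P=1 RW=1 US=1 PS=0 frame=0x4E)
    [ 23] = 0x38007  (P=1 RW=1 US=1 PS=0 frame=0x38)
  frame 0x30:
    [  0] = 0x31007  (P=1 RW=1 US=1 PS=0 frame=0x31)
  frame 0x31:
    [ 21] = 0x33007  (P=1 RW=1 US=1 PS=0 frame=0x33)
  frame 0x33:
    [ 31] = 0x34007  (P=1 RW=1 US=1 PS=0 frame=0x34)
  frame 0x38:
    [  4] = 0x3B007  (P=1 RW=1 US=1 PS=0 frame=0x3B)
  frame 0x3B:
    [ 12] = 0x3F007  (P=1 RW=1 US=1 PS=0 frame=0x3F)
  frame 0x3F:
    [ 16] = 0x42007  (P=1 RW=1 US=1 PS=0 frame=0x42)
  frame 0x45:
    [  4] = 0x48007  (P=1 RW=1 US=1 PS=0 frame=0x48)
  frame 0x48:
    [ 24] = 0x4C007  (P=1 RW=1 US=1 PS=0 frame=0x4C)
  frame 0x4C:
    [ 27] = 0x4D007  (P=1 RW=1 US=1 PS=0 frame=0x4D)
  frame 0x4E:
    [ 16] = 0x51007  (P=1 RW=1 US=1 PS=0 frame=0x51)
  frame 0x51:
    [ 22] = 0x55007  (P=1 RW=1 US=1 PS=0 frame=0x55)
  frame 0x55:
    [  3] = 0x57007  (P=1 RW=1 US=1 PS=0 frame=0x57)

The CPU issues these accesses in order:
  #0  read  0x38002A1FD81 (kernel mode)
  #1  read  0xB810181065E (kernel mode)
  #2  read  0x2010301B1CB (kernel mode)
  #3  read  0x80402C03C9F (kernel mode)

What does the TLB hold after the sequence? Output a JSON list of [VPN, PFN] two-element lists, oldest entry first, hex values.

Per-access translation:
#0 VA=0x38002A1FD81 (r,kernel):
  L0: frame=0x2F idx=7 entry=0x30007 [P=1 RW=1 US=1 PS=0]
  L1: frame=0x30 idx=0 entry=0x31007 [P=1 RW=1 US=1 PS=0]
  L2: frame=0x31 idx=21 entry=0x33007 [P=1 RW=1 US=1 PS=0]
  L3: frame=0x33 idx=31 entry=0x34007 [P=1 RW=1 US=1 PS=0]
  → PA=0x34D81  (4 entries read)
#1 VA=0xB810181065E (r,kernel):
  L0: frame=0x2F idx=23 entry=0x38007 [P=1 RW=1 US=1 PS=0]
  L1: frame=0x38 idx=4 entry=0x3B007 [P=1 RW=1 US=1 PS=0]
  L2: frame=0x3B idx=12 entry=0x3F007 [P=1 RW=1 US=1 PS=0]
  L3: frame=0x3F idx=16 entry=0x42007 [P=1 RW=1 US=1 PS=0]
  → PA=0x4265E  (4 entries read)
#2 VA=0x2010301B1CB (r,kernel):
  L0: frame=0x2F idx=4 entry=0x45007 [P=1 RW=1 US=1 PS=0]
  L1: frame=0x45 idx=4 entry=0x48007 [P=1 RW=1 US=1 PS=0]
  L2: frame=0x48 idx=24 entry=0x4C007 [P=1 RW=1 US=1 PS=0]
  L3: frame=0x4C idx=27 entry=0x4D007 [P=1 RW=1 US=1 PS=0]
  → PA=0x4D1CB  (4 entries read)
#3 VA=0x80402C03C9F (r,kernel):
  L0: frame=0x2F idx=16 entry=0x4E007 [P=1 RW=1 US=1 PS=0]
  L1: frame=0x4E idx=16 entry=0x51007 [P=1 RW=1 US=1 PS=0]
  L2: frame=0x51 idx=22 entry=0x55007 [P=1 RW=1 US=1 PS=0]
  L3: frame=0x55 idx=3 entry=0x57007 [P=1 RW=1 US=1 PS=0]
  → PA=0x57C9F  (4 entries read)

TLB: [["0x2010301B", "0x4D"], ["0x80402C03", "0x57"]]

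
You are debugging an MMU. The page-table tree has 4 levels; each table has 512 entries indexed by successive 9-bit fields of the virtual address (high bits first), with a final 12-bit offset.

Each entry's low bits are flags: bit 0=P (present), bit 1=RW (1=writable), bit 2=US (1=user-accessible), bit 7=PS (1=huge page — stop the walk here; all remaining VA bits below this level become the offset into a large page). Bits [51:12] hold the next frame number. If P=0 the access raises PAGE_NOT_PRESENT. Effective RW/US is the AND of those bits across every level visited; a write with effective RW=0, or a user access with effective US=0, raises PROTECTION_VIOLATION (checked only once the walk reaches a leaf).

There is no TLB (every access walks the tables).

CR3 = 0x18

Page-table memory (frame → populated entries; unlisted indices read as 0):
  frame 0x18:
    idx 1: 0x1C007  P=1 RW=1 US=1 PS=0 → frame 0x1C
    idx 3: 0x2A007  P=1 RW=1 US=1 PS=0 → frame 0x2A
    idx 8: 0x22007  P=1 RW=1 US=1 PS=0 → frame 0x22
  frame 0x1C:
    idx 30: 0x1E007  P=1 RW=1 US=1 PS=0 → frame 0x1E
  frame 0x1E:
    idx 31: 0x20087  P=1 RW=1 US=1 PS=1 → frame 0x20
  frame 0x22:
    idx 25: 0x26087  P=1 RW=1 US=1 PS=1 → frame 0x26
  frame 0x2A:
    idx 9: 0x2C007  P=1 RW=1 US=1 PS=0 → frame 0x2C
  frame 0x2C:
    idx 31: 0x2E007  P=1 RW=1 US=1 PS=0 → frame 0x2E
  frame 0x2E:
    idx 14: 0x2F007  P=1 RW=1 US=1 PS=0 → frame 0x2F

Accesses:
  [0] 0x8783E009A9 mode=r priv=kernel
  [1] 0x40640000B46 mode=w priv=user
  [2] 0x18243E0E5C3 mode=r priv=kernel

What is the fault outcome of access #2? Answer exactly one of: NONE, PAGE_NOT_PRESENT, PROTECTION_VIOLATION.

Walk each access:
#0 VA=0x8783E009A9 (r,kernel):
  L0: frame=0x18 idx=1 entry=0x1C007 [P=1 RW=1 US=1 PS=0]
  L1: frame=0x1C idx=30 entry=0x1E007 [P=1 RW=1 US=1 PS=0]
  L2: frame=0x1E idx=31 entry=0x20087 [P=1 RW=1 US=1 PS=1]
  → PA=0x209A9 (huge @L2)  (3 entries read)
#1 VA=0x40640000B46 (w,user):
  L0: frame=0x18 idx=8 entry=0x22007 [P=1 RW=1 US=1 PS=0]
  L1: frame=0x22 idx=25 entry=0x26087 [P=1 RW=1 US=1 PS=1]
  → PA=0x26B46 (huge @L1)  (2 entries read)
#2 VA=0x18243E0E5C3 (r,kernel):
  L0: frame=0x18 idx=3 entry=0x2A007 [P=1 RW=1 US=1 PS=0]
  L1: frame=0x2A idx=9 entry=0x2C007 [P=1 RW=1 US=1 PS=0]
  L2: frame=0x2C idx=31 entry=0x2E007 [P=1 RW=1 US=1 PS=0]
  L3: frame=0x2E idx=14 entry=0x2F007 [P=1 RW=1 US=1 PS=0]
  → PA=0x2F5C3  (4 entries read)

Access #2 fault: NONE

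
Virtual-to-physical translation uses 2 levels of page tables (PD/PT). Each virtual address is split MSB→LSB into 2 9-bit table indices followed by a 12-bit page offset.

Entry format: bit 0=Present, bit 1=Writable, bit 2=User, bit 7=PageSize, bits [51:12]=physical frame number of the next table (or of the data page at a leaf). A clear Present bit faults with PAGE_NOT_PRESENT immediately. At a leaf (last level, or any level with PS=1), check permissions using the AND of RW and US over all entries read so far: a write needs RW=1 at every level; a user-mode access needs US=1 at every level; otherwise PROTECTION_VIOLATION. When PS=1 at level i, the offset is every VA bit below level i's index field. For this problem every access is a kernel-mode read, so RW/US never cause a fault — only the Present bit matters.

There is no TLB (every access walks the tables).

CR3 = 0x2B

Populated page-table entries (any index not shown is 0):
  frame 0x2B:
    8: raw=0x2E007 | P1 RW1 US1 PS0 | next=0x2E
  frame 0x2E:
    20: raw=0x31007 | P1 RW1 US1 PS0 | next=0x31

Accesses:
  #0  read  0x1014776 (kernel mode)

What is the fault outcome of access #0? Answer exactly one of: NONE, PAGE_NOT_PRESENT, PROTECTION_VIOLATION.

Per-access translation:
#0 VA=0x1014776 (r,kernel):
  lvl0: tbl 0x2B, slot 8 ⇒ 0x2E007 (P1/RW1/US1/PS0)
  lvl1: tbl 0x2E, slot 20 ⇒ 0x31007 (P1/RW1/US1/PS0)
  ✓ 0x31776  — 2 lookups

Access #0 fault: NONE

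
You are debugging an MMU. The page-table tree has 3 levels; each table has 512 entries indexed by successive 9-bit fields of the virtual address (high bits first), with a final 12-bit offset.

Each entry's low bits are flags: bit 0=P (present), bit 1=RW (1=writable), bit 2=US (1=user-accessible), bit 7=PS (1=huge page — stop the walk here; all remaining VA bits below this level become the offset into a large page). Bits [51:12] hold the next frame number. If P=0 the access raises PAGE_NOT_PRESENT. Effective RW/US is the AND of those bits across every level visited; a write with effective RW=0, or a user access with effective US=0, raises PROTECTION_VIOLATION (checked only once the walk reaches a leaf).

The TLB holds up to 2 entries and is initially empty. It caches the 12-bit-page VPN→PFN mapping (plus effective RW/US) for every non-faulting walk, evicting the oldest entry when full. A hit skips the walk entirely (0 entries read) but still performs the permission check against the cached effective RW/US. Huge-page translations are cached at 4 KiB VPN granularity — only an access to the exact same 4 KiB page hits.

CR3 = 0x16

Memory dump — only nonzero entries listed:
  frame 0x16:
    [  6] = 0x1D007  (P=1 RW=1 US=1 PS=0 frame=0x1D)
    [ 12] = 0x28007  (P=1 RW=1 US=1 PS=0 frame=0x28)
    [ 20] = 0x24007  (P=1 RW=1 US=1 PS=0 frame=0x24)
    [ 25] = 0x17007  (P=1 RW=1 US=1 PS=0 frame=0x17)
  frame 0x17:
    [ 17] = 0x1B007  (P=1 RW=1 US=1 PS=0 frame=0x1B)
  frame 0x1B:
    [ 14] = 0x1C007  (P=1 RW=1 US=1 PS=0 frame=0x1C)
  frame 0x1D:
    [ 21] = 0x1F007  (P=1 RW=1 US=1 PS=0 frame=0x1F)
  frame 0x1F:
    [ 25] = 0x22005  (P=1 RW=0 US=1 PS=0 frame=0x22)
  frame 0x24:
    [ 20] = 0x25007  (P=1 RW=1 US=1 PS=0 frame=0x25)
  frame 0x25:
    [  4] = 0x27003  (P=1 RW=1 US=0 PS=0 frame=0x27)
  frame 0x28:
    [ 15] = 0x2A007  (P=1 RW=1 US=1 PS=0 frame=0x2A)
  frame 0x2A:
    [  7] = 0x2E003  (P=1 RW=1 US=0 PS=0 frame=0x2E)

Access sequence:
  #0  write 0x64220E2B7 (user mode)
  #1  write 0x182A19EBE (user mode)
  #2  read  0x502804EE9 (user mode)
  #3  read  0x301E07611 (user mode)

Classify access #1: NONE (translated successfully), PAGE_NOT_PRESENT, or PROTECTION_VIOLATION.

Per-access translation:
#0 VA=0x64220E2B7 (w,user):
  L0 @0x16[25] → 0x17007  P=1,RW=1,US=1,PS=0
  L1 @0x17[17] → 0x1B007  P=1,RW=1,US=1,PS=0
  L2 @0x1B[14] → 0x1C007  P=1,RW=1,US=1,PS=0
  → PA=0x1C2B7  (3 entries read)
#1 VA=0x182A19EBE (w,user):
  L0 @0x16[6] → 0x1D007  P=1,RW=1,US=1,PS=0
  L1 @0x1D[21] → 0x1F007  P=1,RW=1,US=1,PS=0
  L2 @0x1F[25] → 0x22005  P=1,RW=0,US=1,PS=0
  → PROTECTION_VIOLATION  (3 entries read)
#2 VA=0x502804EE9 (r,user):
  L0 @0x16[20] → 0x24007  P=1,RW=1,US=1,PS=0
  L1 @0x24[20] → 0x25007  P=1,RW=1,US=1,PS=0
  L2 @0x25[4] → 0x27003  P=1,RW=1,US=0,PS=0
  → PROTECTION_VIOLATION  (3 entries read)
#3 VA=0x301E07611 (r,user):
  L0 @0x16[12] → 0x28007  P=1,RW=1,US=1,PS=0
  L1 @0x28[15] → 0x2A007  P=1,RW=1,US=1,PS=0
  L2 @0x2A[7] → 0x2E003  P=1,RW=1,US=0,PS=0
  → PROTECTION_VIOLATION  (3 entries read)

Access #1 fault: PROTECTION_VIOLATION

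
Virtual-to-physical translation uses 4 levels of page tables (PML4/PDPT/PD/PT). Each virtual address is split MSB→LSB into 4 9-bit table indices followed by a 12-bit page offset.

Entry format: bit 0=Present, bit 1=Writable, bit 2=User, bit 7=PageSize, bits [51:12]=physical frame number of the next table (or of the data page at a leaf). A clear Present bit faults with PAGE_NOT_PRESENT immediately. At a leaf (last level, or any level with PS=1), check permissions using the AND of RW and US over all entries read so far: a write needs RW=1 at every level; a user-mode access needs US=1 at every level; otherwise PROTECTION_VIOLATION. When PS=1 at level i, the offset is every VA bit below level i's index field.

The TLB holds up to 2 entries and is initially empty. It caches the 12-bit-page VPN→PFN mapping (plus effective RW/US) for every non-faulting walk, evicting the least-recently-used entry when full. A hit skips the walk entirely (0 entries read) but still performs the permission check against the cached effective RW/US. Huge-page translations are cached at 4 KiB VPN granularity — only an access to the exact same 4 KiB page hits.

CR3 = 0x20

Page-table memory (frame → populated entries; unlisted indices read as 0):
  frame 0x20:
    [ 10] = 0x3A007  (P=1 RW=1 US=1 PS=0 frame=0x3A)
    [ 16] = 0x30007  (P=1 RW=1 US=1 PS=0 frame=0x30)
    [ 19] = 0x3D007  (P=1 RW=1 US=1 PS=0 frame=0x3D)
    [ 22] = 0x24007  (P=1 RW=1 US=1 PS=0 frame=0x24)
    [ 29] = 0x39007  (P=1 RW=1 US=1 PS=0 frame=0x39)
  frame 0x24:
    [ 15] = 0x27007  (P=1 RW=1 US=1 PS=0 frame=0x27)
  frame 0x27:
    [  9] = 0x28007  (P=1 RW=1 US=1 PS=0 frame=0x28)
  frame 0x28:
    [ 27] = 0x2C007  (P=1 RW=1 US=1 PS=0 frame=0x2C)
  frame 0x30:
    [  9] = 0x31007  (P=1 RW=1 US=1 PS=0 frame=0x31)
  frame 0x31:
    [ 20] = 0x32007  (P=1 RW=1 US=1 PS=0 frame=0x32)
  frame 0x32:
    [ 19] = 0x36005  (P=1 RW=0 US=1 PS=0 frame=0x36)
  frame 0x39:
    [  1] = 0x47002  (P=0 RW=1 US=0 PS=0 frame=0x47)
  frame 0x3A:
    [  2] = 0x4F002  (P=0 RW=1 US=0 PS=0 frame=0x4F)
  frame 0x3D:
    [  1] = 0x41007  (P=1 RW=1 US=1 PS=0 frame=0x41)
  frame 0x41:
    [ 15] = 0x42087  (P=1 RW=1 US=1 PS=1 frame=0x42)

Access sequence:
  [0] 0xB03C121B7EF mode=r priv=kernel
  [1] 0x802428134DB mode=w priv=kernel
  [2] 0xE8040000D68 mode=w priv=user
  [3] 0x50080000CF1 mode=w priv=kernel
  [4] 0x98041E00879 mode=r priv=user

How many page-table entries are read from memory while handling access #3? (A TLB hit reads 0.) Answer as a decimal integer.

Walk each access:
#0 VA=0xB03C121B7EF (r,kernel):
  [0] read 0x20 idx=22: raw=0x24007 flags P=1 W=1 U=1 S=0
  [1] read 0x24 idx=15: raw=0x27007 flags P=1 W=1 U=1 S=0
  [2] read 0x27 idx=9: raw=0x28007 flags P=1 W=1 U=1 S=0
  [3] read 0x28 idx=27: raw=0x2C007 flags P=1 W=1 U=1 S=0
  ⇒ phys 0x2C7EF  [4 reads]
#1 VA=0x802428134DB (w,kernel):
  [0] read 0x20 idx=16: raw=0x30007 flags P=1 W=1 U=1 S=0
  [1] read 0x30 idx=9: raw=0x31007 flags P=1 W=1 U=1 S=0
  [2] read 0x31 idx=20: raw=0x32007 flags P=1 W=1 U=1 S=0
  [3] read 0x32 idx=19: raw=0x36005 flags P=1 W=0 U=1 S=0
  ✗ PROTECTION_VIOLATION  [4 reads]
#2 VA=0xE8040000D68 (w,user):
  [0] read 0x20 idx=29: raw=0x39007 flags P=1 W=1 U=1 S=0
  [1] read 0x39 idx=1: raw=0x47002 flags P=0 W=1 U=0 S=0
  ✗ PAGE_NOT_PRESENT  [2 reads]
#3 VA=0x50080000CF1 (w,kernel):
  [0] read 0x20 idx=10: raw=0x3A007 flags P=1 W=1 U=1 S=0
  [1] read 0x3A idx=2: raw=0x4F002 flags P=0 W=1 U=0 S=0
  ✗ PAGE_NOT_PRESENT  [2 reads]
#4 VA=0x98041E00879 (r,user):
  [0] read 0x20 idx=19: raw=0x3D007 flags P=1 W=1 U=1 S=0
  [1] read 0x3D idx=1: raw=0x41007 flags P=1 W=1 U=1 S=0
  [2] read 0x41 idx=15: raw=0x42087 flags P=1 W=1 U=1 S=1
  ⇒ phys 0x42879 (huge @L2)  [3 reads]

Entries read for #3: 2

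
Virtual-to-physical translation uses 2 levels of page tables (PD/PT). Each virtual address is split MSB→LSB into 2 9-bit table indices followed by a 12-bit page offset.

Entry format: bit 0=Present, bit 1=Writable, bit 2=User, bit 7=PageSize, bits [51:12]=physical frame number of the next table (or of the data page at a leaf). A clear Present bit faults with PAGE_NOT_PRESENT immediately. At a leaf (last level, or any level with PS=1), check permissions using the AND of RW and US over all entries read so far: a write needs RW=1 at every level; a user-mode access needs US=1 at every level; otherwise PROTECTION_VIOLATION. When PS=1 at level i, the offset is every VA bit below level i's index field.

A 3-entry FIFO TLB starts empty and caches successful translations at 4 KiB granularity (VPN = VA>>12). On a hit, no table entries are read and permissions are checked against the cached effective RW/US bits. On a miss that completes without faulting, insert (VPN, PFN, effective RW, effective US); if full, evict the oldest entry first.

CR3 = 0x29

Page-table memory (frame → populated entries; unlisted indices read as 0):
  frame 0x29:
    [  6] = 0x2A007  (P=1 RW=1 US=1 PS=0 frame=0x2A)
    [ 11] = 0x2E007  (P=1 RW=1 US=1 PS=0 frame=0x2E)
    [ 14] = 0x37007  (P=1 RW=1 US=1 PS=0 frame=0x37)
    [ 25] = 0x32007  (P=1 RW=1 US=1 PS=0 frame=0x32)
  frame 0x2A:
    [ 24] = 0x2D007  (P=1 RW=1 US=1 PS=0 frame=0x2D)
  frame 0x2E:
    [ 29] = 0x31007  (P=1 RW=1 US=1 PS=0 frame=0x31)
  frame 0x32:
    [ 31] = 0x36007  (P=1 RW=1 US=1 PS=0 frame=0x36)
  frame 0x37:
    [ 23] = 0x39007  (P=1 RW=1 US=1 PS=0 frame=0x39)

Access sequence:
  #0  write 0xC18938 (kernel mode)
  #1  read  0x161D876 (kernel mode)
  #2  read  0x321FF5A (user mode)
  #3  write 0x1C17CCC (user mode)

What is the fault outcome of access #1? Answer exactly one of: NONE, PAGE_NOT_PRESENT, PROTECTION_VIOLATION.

Trace:
#0 VA=0xC18938 (w,kernel):
  L0: frame=0x29 idx=6 entry=0x2A007 [P=1 RW=1 US=1 PS=0]
  L1: frame=0x2A idx=24 entry=0x2D007 [P=1 RW=1 US=1 PS=0]
  → PA=0x2D938  (2 entries read)
#1 VA=0x161D876 (r,kernel):
  L0: frame=0x29 idx=11 entry=0x2E007 [P=1 RW=1 US=1 PS=0]
  L1: frame=0x2E idx=29 entry=0x31007 [P=1 RW=1 US=1 PS=0]
  → PA=0x31876  (2 entries read)
#2 VA=0x321FF5A (r,user):
  L0: frame=0x29 idx=25 entry=0x32007 [P=1 RW=1 US=1 PS=0]
  L1: frame=0x32 idx=31 entry=0x36007 [P=1 RW=1 US=1 PS=0]
  → PA=0x36F5A  (2 entries read)
#3 VA=0x1C17CCC (w,user):
  L0: frame=0x29 idx=14 entry=0x37007 [P=1 RW=1 US=1 PS=0]
  L1: frame=0x37 idx=23 entry=0x39007 [P=1 RW=1 US=1 PS=0]
  → PA=0x39CCC  (2 entries read)

Access #1 fault: NONE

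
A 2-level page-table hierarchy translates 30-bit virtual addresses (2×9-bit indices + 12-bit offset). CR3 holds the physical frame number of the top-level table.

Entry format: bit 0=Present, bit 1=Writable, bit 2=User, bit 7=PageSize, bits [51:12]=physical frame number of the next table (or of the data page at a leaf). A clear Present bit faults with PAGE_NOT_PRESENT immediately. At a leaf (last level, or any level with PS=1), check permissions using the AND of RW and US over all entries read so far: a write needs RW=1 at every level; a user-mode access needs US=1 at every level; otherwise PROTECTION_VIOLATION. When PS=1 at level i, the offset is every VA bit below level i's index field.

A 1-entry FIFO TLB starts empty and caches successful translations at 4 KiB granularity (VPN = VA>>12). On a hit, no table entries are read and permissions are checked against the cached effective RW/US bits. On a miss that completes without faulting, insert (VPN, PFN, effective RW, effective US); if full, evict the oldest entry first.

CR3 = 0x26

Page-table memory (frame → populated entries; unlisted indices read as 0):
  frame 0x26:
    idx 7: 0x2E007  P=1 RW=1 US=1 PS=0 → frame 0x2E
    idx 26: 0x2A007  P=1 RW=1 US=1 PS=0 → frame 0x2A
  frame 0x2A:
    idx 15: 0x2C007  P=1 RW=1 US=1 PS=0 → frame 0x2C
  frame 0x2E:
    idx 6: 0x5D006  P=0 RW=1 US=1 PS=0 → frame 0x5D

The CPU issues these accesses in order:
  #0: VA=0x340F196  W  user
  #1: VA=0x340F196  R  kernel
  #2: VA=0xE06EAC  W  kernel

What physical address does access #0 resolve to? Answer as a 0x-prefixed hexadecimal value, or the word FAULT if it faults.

Per-access translation:
#0 VA=0x340F196 (w,user):
  lvl0: tbl 0x26, slot 26 ⇒ 0x2A007 (P1/RW1/US1/PS0)
  lvl1: tbl 0x2A, slot 15 ⇒ 0x2C007 (P1/RW1/US1/PS0)
  ✓ 0x2C196  — 2 lookups
#1 VA=0x340F196 (r,kernel):
  TLB hit vpn=0x340F → PA=0x2C196
#2 VA=0xE06EAC (w,kernel):
  lvl0: tbl 0x26, slot 7 ⇒ 0x2E007 (P1/RW1/US1/PS0)
  lvl1: tbl 0x2E, slot 6 ⇒ 0x5D006 (P0/RW1/US1/PS0)
  ✗ PAGE_NOT_PRESENT  [2 reads]

Access #0 PA: 0x2C196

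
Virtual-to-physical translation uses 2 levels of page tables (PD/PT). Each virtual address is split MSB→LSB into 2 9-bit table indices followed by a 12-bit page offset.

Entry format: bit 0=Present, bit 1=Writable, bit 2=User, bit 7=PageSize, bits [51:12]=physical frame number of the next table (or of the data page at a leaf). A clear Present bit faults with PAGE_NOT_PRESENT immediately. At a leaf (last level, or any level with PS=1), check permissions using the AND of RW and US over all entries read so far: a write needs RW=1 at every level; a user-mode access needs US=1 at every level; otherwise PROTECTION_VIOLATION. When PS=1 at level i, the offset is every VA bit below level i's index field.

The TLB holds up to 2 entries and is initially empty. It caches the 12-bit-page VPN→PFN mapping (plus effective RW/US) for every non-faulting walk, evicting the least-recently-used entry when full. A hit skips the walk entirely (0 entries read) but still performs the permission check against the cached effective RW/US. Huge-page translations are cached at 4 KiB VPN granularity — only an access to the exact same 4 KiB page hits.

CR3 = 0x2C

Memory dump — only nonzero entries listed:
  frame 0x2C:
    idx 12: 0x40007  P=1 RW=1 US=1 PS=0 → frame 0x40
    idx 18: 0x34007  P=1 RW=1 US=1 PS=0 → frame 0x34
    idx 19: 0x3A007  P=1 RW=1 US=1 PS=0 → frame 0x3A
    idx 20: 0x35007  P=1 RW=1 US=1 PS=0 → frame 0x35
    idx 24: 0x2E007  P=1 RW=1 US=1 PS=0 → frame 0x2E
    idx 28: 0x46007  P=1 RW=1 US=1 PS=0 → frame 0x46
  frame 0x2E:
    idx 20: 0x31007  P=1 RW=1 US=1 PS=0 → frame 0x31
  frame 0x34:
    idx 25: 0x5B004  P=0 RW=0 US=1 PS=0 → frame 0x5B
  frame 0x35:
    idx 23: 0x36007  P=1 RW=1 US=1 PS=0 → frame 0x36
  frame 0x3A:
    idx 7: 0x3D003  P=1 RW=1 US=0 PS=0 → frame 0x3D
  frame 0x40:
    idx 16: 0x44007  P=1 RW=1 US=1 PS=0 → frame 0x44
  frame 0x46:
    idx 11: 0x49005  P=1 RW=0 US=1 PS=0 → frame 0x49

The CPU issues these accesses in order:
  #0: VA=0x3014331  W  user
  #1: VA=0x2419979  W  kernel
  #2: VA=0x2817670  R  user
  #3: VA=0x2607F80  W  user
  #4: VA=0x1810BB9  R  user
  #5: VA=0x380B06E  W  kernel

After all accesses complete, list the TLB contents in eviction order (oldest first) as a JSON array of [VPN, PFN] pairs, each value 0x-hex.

Per-access translation:
#0 VA=0x3014331 (w,user):
  lvl0: tbl 0x2C, slot 24 ⇒ 0x2E007 (P1/RW1/US1/PS0)
  lvl1: tbl 0x2E, slot 20 ⇒ 0x31007 (P1/RW1/US1/PS0)
  ⇒ phys 0x31331  [2 reads]
#1 VA=0x2419979 (w,kernel):
  lvl0: tbl 0x2C, slot 18 ⇒ 0x34007 (P1/RW1/US1/PS0)
  lvl1: tbl 0x34, slot 25 ⇒ 0x5B004 (P0/RW0/US1/PS0)
  ✗ PAGE_NOT_PRESENT  [2 reads]
#2 VA=0x2817670 (r,user):
  lvl0: tbl 0x2C, slot 20 ⇒ 0x35007 (P1/RW1/US1/PS0)
  lvl1: tbl 0x35, slot 23 ⇒ 0x36007 (P1/RW1/US1/PS0)
  ⇒ phys 0x36670  [2 reads]
#3 VA=0x2607F80 (w,user):
  lvl0: tbl 0x2C, slot 19 ⇒ 0x3A007 (P1/RW1/US1/PS0)
  lvl1: tbl 0x3A, slot 7 ⇒ 0x3D003 (P1/RW1/US0/PS0)
  ✗ PROTECTION_VIOLATION  [2 reads]
#4 VA=0x1810BB9 (r,user):
  lvl0: tbl 0x2C, slot 12 ⇒ 0x40007 (P1/RW1/US1/PS0)
  lvl1: tbl 0x40, slot 16 ⇒ 0x44007 (P1/RW1/US1/PS0)
  ⇒ phys 0x44BB9  [2 reads]
#5 VA=0x380B06E (w,kernel):
  lvl0: tbl 0x2C, slot 28 ⇒ 0x46007 (P1/RW1/US1/PS0)
  lvl1: tbl 0x46, slot 11 ⇒ 0x49005 (P1/RW0/US1/PS0)
  ✗ PROTECTION_VIOLATION  [2 reads]

TLB: [["0x2817", "0x36"], ["0x1810", "0x44"]]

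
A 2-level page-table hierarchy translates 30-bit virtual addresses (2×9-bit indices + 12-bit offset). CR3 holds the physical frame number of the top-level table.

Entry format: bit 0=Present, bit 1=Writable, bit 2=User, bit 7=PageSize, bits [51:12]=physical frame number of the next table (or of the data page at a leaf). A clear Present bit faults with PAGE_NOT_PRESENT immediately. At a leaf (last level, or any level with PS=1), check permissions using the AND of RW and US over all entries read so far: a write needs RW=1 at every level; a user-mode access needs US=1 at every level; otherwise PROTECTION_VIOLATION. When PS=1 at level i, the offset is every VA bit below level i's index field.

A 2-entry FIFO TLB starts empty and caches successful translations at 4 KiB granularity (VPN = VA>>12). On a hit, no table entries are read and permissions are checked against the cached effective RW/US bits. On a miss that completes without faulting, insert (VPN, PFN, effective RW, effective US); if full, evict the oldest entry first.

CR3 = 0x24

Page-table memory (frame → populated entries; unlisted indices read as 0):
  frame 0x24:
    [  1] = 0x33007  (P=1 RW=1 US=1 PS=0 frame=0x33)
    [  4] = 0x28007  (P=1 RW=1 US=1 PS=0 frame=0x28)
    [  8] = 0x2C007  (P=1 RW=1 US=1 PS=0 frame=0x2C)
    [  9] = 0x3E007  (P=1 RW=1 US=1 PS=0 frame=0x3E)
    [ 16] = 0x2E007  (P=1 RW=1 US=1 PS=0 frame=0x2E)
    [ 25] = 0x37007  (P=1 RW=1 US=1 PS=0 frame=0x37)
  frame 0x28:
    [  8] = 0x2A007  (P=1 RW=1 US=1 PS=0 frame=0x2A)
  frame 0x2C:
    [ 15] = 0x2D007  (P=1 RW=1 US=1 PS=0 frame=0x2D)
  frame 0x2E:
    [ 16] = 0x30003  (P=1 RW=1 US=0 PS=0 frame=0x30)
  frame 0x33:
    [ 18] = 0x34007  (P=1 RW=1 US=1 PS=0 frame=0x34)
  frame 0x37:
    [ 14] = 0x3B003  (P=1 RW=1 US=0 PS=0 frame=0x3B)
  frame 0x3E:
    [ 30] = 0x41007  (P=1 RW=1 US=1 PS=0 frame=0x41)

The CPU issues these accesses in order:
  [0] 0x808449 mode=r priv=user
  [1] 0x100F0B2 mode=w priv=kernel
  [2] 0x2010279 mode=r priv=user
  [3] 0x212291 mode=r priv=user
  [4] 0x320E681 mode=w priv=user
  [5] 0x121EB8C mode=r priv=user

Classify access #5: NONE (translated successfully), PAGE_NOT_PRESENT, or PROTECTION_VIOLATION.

Per-access translation:
#0 VA=0x808449 (r,user):
  lvl0: tbl 0x24, slot 4 ⇒ 0x28007 (P1/RW1/US1/PS0)
  lvl1: tbl 0x28, slot 8 ⇒ 0x2A007 (P1/RW1/US1/PS0)
  → PA=0x2A449  (2 entries read)
#1 VA=0x100F0B2 (w,kernel):
  lvl0: tbl 0x24, slot 8 ⇒ 0x2C007 (P1/RW1/US1/PS0)
  lvl1: tbl 0x2C, slot 15 ⇒ 0x2D007 (P1/RW1/US1/PS0)
  → PA=0x2D0B2  (2 entries read)
#2 VA=0x2010279 (r,user):
  lvl0: tbl 0x24, slot 16 ⇒ 0x2E007 (P1/RW1/US1/PS0)
  lvl1: tbl 0x2E, slot 16 ⇒ 0x30003 (P1/RW1/US0/PS0)
  → PROTECTION_VIOLATION  (2 entries read)
#3 VA=0x212291 (r,user):
  lvl0: tbl 0x24, slot 1 ⇒ 0x33007 (P1/RW1/US1/PS0)
  lvl1: tbl 0x33, slot 18 ⇒ 0x34007 (P1/RW1/US1/PS0)
  → PA=0x34291  (2 entries read)
#4 VA=0x320E681 (w,user):
  lvl0: tbl 0x24, slot 25 ⇒ 0x37007 (P1/RW1/US1/PS0)
  lvl1: tbl 0x37, slot 14 ⇒ 0x3B003 (P1/RW1/US0/PS0)
  → PROTECTION_VIOLATION  (2 entries read)
#5 VA=0x121EB8C (r,user):
  lvl0: tbl 0x24, slot 9 ⇒ 0x3E007 (P1/RW1/US1/PS0)
  lvl1: tbl 0x3E, slot 30 ⇒ 0x41007 (P1/RW1/US1/PS0)
  → PA=0x41B8C  (2 entries read)

Access #5 fault: NONE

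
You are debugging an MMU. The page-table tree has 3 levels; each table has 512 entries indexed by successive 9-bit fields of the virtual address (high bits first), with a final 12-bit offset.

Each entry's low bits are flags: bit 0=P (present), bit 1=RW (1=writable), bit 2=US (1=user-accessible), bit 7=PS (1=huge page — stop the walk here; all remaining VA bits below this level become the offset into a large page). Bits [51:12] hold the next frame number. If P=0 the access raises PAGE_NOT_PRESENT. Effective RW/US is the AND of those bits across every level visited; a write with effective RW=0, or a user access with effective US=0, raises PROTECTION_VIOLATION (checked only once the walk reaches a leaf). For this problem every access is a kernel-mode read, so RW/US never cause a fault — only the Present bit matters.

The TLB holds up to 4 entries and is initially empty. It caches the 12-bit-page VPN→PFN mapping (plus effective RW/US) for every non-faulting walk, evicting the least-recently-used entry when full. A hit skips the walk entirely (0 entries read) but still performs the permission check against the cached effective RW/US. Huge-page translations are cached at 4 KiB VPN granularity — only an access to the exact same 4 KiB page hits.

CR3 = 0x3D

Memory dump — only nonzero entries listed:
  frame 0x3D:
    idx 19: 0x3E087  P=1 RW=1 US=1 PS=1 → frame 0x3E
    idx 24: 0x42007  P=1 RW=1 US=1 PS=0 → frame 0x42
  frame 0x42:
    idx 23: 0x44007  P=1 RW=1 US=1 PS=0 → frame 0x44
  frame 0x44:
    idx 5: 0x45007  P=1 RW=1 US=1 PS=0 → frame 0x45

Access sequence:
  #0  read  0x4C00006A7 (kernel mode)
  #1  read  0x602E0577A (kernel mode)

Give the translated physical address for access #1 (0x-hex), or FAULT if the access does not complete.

Trace:
#0 VA=0x4C00006A7 (r,kernel):
  lvl0: tbl 0x3D, slot 19 ⇒ 0x3E087 (P1/RW1/US1/PS1)
  → PA=0x3E6A7 (huge @L0)  (1 entries read)
#1 VA=0x602E0577A (r,kernel):
  lvl0: tbl 0x3D, slot 24 ⇒ 0x42007 (P1/RW1/US1/PS0)
  lvl1: tbl 0x42, slot 23 ⇒ 0x44007 (P1/RW1/US1/PS0)
  lvl2: tbl 0x44, slot 5 ⇒ 0x45007 (P1/RW1/US1/PS0)
  → PA=0x4577A  (3 entries read)

Access #1 PA: 0x4577A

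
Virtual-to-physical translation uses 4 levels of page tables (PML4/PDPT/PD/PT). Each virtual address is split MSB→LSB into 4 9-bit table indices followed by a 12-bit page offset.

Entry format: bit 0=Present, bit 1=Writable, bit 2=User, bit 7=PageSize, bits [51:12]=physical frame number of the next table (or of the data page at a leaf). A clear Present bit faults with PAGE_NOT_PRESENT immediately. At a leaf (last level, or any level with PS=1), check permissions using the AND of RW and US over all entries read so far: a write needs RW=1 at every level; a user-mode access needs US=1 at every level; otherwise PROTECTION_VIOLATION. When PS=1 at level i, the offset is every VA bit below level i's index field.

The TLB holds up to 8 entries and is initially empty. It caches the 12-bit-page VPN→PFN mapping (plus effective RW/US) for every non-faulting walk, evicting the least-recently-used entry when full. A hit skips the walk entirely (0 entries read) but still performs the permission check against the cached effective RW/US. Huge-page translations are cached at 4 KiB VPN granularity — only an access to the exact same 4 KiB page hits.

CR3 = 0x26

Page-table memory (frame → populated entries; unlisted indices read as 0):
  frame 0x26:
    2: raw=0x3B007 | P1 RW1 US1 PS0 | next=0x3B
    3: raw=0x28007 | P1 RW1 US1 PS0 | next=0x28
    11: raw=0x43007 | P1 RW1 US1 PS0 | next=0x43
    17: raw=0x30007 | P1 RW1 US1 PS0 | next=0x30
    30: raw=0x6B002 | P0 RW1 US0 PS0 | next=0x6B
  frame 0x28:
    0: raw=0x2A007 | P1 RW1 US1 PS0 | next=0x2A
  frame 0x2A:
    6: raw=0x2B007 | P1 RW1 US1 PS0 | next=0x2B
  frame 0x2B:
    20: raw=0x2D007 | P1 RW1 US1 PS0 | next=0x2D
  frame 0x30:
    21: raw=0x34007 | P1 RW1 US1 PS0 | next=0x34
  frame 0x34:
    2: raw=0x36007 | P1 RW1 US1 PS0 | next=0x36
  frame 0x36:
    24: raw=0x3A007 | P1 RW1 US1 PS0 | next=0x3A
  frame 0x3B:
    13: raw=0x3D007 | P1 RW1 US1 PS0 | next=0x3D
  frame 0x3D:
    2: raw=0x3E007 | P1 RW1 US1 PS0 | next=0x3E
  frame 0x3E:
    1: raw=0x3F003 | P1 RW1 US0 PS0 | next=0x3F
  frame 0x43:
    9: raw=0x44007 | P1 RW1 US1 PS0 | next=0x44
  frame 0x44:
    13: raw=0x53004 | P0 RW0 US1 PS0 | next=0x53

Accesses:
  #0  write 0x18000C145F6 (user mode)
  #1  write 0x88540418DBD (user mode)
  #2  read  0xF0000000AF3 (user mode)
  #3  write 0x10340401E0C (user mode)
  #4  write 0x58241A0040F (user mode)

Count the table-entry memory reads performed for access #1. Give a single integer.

Trace:
#0 VA=0x18000C145F6 (w,user):
  L0 @0x26[3] → 0x28007  P=1,RW=1,US=1,PS=0
  L1 @0x28[0] → 0x2A007  P=1,RW=1,US=1,PS=0
  L2 @0x2A[6] → 0x2B007  P=1,RW=1,US=1,PS=0
  L3 @0x2B[20] → 0x2D007  P=1,RW=1,US=1,PS=0
  ⇒ phys 0x2D5F6  [4 reads]
#1 VA=0x88540418DBD (w,user):
  L0 @0x26[17] → 0x30007  P=1,RW=1,US=1,PS=0
  L1 @0x30[21] → 0x34007  P=1,RW=1,US=1,PS=0
  L2 @0x34[2] → 0x36007  P=1,RW=1,US=1,PS=0
  L3 @0x36[24] → 0x3A007  P=1,RW=1,US=1,PS=0
  ⇒ phys 0x3ADBD  [4 reads]
#2 VA=0xF0000000AF3 (r,user):
  L0 @0x26[30] → 0x6B002  P=0,RW=1,US=0,PS=0
  ⇒ fault: PAGE_NOT_PRESENT  — 1 lookups
#3 VA=0x10340401E0C (w,user):
  L0 @0x26[2] → 0x3B007  P=1,RW=1,US=1,PS=0
  L1 @0x3B[13] → 0x3D007  P=1,RW=1,US=1,PS=0
  L2 @0x3D[2] → 0x3E007  P=1,RW=1,US=1,PS=0
  L3 @0x3E[1] → 0x3F003  P=1,RW=1,US=0,PS=0
  ⇒ fault: PROTECTION_VIOLATION  — 4 lookups
#4 VA=0x58241A0040F (w,user):
  L0 @0x26[11] → 0x43007  P=1,RW=1,US=1,PS=0
  L1 @0x43[9] → 0x44007  P=1,RW=1,US=1,PS=0
  L2 @0x44[13] → 0x53004  P=0,RW=0,US=1,PS=0
  ⇒ fault: PAGE_NOT_PRESENT  — 3 lookups

Entries read for #1: 4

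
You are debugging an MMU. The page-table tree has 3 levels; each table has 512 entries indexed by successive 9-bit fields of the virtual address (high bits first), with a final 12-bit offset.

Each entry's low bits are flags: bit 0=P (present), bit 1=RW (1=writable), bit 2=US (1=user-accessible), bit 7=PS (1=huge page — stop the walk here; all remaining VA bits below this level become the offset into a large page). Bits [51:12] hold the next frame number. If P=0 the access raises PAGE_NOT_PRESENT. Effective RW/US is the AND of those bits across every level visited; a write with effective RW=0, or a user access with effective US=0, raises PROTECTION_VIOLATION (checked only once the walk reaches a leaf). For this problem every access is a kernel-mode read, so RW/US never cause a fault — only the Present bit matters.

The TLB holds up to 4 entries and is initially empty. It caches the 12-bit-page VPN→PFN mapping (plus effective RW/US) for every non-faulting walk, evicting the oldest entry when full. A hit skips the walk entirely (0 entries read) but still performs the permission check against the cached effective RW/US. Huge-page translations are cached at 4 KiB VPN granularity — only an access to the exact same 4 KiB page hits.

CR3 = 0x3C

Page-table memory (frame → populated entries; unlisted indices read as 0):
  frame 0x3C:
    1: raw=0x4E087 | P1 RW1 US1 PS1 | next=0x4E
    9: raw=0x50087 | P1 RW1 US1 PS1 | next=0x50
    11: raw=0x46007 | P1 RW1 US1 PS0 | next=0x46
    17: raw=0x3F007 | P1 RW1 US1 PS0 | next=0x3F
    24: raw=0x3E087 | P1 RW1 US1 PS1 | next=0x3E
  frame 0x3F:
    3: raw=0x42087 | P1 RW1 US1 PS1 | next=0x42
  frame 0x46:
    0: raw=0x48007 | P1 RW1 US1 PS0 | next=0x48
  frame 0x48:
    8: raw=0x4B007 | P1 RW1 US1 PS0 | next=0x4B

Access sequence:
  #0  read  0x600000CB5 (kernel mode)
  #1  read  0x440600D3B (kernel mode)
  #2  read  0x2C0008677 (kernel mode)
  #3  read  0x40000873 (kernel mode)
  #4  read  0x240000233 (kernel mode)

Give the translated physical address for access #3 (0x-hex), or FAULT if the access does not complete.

Per-access translation:
#0 VA=0x600000CB5 (r,kernel):
  L0: frame=0x3C idx=24 entry=0x3E087 [P=1 RW=1 US=1 PS=1]
  ⇒ phys 0x3ECB5 (huge @L0)  [1 reads]
#1 VA=0x440600D3B (r,kernel):
  L0: frame=0x3C idx=17 entry=0x3F007 [P=1 RW=1 US=1 PS=0]
  L1: frame=0x3F idx=3 entry=0x42087 [P=1 RW=1 US=1 PS=1]
  ⇒ phys 0x42D3B (huge @L1)  [2 reads]
#2 VA=0x2C0008677 (r,kernel):
  L0: frame=0x3C idx=11 entry=0x46007 [P=1 RW=1 US=1 PS=0]
  L1: frame=0x46 idx=0 entry=0x48007 [P=1 RW=1 US=1 PS=0]
  L2: frame=0x48 idx=8 entry=0x4B007 [P=1 RW=1 US=1 PS=0]
  ⇒ phys 0x4B677  [3 reads]
#3 VA=0x40000873 (r,kernel):
  L0: frame=0x3C idx=1 entry=0x4E087 [P=1 RW=1 US=1 PS=1]
  ⇒ phys 0x4E873 (huge @L0)  [1 reads]
#4 VA=0x240000233 (r,kernel):
  L0: frame=0x3C idx=9 entry=0x50087 [P=1 RW=1 US=1 PS=1]
  ⇒ phys 0x50233 (huge @L0)  [1 reads]

Access #3 PA: 0x4E873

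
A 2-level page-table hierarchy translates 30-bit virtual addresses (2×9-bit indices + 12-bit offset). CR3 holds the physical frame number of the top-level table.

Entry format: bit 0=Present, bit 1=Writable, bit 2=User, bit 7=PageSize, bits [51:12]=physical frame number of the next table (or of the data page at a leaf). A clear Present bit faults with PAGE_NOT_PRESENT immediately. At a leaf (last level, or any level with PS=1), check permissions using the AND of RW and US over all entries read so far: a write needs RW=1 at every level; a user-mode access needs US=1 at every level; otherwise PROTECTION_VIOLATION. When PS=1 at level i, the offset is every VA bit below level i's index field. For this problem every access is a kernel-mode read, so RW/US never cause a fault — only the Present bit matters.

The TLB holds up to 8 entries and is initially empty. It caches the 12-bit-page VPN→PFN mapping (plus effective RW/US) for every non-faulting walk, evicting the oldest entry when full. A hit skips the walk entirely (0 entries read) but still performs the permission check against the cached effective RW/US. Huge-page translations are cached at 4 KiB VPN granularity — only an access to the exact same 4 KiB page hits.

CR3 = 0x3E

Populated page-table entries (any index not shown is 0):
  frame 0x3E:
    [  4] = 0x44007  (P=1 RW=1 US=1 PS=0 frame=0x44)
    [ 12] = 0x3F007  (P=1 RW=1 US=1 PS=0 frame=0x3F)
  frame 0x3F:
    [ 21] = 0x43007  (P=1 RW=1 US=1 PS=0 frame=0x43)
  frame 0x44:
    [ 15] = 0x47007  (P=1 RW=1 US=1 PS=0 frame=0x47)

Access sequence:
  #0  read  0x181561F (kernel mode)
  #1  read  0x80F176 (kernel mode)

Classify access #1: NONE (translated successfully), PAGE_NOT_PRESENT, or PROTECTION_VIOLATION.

Walk each access:
#0 VA=0x181561F (r,kernel):
  L0 @0x3E[12] → 0x3F007  P=1,RW=1,US=1,PS=0
  L1 @0x3F[21] → 0x43007  P=1,RW=1,US=1,PS=0
  ⇒ phys 0x4361F  [2 reads]
#1 VA=0x80F176 (r,kernel):
  L0 @0x3E[4] → 0x44007  P=1,RW=1,US=1,PS=0
  L1 @0x44[15] → 0x47007  P=1,RW=1,US=1,PS=0
  ⇒ phys 0x47176  [2 reads]

Access #1 fault: NONE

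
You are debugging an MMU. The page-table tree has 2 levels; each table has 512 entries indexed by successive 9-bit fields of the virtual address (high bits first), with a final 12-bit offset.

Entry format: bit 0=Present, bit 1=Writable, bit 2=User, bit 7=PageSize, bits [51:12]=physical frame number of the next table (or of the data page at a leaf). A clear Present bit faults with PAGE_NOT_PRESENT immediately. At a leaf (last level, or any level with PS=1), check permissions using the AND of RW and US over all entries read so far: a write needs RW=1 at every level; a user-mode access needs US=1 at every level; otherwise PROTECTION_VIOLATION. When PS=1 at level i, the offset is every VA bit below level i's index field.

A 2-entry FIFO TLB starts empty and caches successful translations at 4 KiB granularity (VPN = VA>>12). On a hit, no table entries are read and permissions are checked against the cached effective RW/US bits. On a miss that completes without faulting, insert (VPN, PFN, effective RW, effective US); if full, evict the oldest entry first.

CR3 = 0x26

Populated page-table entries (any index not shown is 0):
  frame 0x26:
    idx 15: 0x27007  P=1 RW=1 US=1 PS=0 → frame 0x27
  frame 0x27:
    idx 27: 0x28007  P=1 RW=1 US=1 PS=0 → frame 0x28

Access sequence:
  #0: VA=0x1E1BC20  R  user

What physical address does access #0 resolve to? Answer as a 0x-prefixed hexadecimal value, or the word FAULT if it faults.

Trace:
#0 VA=0x1E1BC20 (r,user):
  [0] read 0x26 idx=15: raw=0x27007 flags P=1 W=1 U=1 S=0
  [1] read 0x27 idx=27: raw=0x28007 flags P=1 W=1 U=1 S=0
  → PA=0x28C20  (2 entries read)

Access #0 PA: 0x28C20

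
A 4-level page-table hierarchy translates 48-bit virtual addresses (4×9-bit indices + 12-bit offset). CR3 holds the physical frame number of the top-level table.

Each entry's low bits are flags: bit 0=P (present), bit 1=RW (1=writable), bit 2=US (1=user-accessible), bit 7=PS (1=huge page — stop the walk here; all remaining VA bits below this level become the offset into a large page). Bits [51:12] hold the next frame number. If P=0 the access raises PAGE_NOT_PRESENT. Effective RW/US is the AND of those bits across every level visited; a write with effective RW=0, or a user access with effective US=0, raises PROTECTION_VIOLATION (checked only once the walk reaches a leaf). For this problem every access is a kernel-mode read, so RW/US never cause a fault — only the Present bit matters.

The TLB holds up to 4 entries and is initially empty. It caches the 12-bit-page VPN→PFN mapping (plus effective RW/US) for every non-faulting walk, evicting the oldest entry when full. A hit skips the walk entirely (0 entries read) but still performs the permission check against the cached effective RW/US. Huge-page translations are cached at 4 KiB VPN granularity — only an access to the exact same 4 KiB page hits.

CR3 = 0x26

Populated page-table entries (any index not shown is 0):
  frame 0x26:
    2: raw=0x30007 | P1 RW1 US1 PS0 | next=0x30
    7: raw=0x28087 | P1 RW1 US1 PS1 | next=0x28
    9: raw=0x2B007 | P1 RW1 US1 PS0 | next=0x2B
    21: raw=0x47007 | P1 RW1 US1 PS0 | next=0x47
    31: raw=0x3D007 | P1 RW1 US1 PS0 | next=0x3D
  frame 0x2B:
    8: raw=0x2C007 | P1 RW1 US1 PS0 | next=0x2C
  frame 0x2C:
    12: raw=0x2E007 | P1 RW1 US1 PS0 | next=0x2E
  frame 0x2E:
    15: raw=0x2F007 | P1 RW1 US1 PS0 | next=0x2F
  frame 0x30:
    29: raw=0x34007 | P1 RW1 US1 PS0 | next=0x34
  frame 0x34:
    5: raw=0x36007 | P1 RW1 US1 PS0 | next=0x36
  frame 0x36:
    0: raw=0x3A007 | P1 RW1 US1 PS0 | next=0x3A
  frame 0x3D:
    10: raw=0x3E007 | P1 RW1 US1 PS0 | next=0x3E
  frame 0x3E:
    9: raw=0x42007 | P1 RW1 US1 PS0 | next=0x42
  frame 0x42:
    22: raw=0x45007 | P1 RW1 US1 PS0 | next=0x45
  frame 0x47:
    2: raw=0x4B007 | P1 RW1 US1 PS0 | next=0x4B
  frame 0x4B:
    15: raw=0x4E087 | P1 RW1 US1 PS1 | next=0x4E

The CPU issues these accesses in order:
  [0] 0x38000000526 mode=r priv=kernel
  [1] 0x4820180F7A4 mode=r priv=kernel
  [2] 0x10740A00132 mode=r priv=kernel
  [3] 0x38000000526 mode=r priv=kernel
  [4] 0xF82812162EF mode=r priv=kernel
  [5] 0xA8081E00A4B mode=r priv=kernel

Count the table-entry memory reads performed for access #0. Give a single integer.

Per-access translation:
#0 VA=0x38000000526 (r,kernel):
  L0 @0x26[7] → 0x28087  P=1,RW=1,US=1,PS=1
  ✓ 0x28526 (huge @L0)  — 1 lookups
#1 VA=0x4820180F7A4 (r,kernel):
  L0 @0x26[9] → 0x2B007  P=1,RW=1,US=1,PS=0
  L1 @0x2B[8] → 0x2C007  P=1,RW=1,US=1,PS=0
  L2 @0x2C[12] → 0x2E007  P=1,RW=1,US=1,PS=0
  L3 @0x2E[15] → 0x2F007  P=1,RW=1,US=1,PS=0
  ✓ 0x2F7A4  — 4 lookups
#2 VA=0x10740A00132 (r,kernel):
  L0 @0x26[2] → 0x30007  P=1,RW=1,US=1,PS=0
  L1 @0x30[29] → 0x34007  P=1,RW=1,US=1,PS=0
  L2 @0x34[5] → 0x36007  P=1,RW=1,US=1,PS=0
  L3 @0x36[0] → 0x3A007  P=1,RW=1,US=1,PS=0
  ✓ 0x3A132  — 4 lookups
#3 VA=0x38000000526 (r,kernel):
  TLB hit vpn=0x38000000 → PA=0x28526
#4 VA=0xF82812162EF (r,kernel):
  L0 @0x26[31] → 0x3D007  P=1,RW=1,US=1,PS=0
  L1 @0x3D[10] → 0x3E007  P=1,RW=1,US=1,PS=0
  L2 @0x3E[9] → 0x42007  P=1,RW=1,US=1,PS=0
  L3 @0x42[22] → 0x45007  P=1,RW=1,US=1,PS=0
  ✓ 0x452EF  — 4 lookups
#5 VA=0xA8081E00A4B (r,kernel):
  L0 @0x26[21] → 0x47007  P=1,RW=1,US=1,PS=0
  L1 @0x47[2] → 0x4B007  P=1,RW=1,US=1,PS=0
  L2 @0x4B[15] → 0x4E087  P=1,RW=1,US=1,PS=1
  ✓ 0x4EA4B (huge @L2)  — 3 lookups

Entries read for #0: 1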